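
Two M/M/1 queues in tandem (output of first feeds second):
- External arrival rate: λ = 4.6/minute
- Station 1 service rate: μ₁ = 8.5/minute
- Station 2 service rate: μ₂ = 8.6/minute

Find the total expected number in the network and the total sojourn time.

By Jackson's theorem, each station behaves as independent M/M/1.
Station 1: ρ₁ = 4.6/8.5 = 0.5412, L₁ = ρ₁/(1-ρ₁) = λ/(μ₁-λ) = 4.6/3.90 = 1.1795
Station 2: ρ₂ = 4.6/8.6 = 0.5349, L₂ = ρ₂/(1-ρ₂) = λ/(μ₂-λ) = 4.6/4.00 = 1.1500
Total: L = L₁ + L₂ = 1.1795 + 1.1500 = 2.3295
W = L/λ = 2.3295/4.6 = 0.5064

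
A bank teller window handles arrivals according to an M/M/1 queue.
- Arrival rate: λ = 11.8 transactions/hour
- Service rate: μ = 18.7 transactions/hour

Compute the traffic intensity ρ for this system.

Server utilization: ρ = λ/μ
ρ = 11.8/18.7 = 0.6310
The server is busy 63.10% of the time.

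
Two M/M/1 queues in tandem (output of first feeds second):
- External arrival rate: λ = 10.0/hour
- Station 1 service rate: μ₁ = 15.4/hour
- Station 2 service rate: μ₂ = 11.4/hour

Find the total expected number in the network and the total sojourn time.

By Jackson's theorem, each station behaves as independent M/M/1.
Station 1: ρ₁ = 10.0/15.4 = 0.6494, L₁ = ρ₁/(1-ρ₁) = λ/(μ₁-λ) = 10.0/5.40 = 1.85185
Station 2: ρ₂ = 10.0/11.4 = 0.8772, L₂ = ρ₂/(1-ρ₂) = λ/(μ₂-λ) = 10.0/1.40 = 7.14286
Total: L = L₁ + L₂ = 1.85185 + 7.14286 = 8.9947
W = L/λ = 8.9947/10.0 = 0.8995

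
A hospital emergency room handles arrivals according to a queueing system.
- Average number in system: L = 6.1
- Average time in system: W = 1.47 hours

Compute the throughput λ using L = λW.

Little's Law: L = λW, so λ = L/W
λ = 6.1/1.47 = 4.1497 patients/hour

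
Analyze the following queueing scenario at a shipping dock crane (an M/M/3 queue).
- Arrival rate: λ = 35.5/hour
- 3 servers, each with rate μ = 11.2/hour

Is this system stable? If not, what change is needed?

Stability requires ρ = λ/(cμ) < 1
ρ = 35.5/(3 × 11.2) = 35.5/33.60 = 1.0565
Since 1.0565 ≥ 1, the system is UNSTABLE.
Need c > λ/μ = 35.5/11.2 = 3.17.
Minimum servers needed: c = 4.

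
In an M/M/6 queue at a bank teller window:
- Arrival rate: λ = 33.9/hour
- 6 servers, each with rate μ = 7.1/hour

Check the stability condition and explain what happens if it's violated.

Stability requires ρ = λ/(cμ) < 1
ρ = 33.9/(6 × 7.1) = 33.9/42.60 = 0.7958
Since 0.7958 < 1, the system is STABLE.
The servers are busy 79.58% of the time.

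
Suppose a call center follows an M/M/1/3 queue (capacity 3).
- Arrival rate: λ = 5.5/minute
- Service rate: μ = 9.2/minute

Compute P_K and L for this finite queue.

ρ = λ/μ = 5.5/9.2 = 0.59783
P₀ = (1-ρ)/(1-ρ^(K+1)) = (1-0.59783)/(1-0.59783^4) = 0.4022/0.8723 = 0.4611
P_K = P₀×ρ^K = 0.46106 × 0.59783^3 = 0.46106 × 0.21366 = 0.09851
Blocking probability P_3 = 0.09851 (9.85%)
L = ρ[1 - (K+1)ρ^K + Kρ^(K+1)] / [(1-ρ)(1-ρ^(K+1))]
L = 0.59783 × (1 - 4×0.213665 + 3×0.127735) / ((1 - 0.59783) × (1 - 0.127735)) = 0.9007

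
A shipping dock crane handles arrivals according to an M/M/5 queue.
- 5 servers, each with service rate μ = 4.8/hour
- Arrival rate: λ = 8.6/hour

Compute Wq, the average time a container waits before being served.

Traffic intensity: ρ = λ/(cμ) = 8.6/(5×4.8) = 0.3583
Since ρ = 0.3583 < 1, system is stable.
Offered load a = λ/μ = cρ = 8.6/4.8 = 1.7917
P₀ = [ Σₙ₌₀^4 aⁿ/n! + a^5/(5!(1-ρ)) ]⁻¹
Σ = a^0/0! + a^1/1! + a^2/2! + a^3/3! + a^4/4! = 1.0000 + 1.7917 + 1.6050 + 0.95856 + 0.42936 = 5.7846
a^5/(5!(1-ρ)) = 18.4623/(120 × 0.6417) = 0.2398
P₀ = 1/(5.7846 + 0.2398) = 0.1660
Lq = P₀·a^5·ρ / (5!(1-ρ)²) = 0.1660 × 18.4623 × 0.3583 / (120 × 0.4117) = 0.02223
Wq = Lq/λ = 0.022226/8.6 = 0.002584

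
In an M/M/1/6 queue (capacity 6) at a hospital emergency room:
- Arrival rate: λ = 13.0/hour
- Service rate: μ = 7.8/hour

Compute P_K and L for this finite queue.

ρ = λ/μ = 13.0/7.8 = 1.6667
P₀ = (1-ρ)/(1-ρ^(K+1)) = (1-1.6667)/(1-1.6667^7) = -0.6667/-34.7275 = 0.01920
P_K = P₀×ρ^K = 0.019198 × 1.6667^6 = 0.019198 × 21.4360 = 0.4115
Blocking probability P_6 = 0.4115 (41.15%)
L = ρ[1 - (K+1)ρ^K + Kρ^(K+1)] / [(1-ρ)(1-ρ^(K+1))]
L = 1.6667 × (1 - 7×21.43604 + 6×35.72745) / ((1 - 1.6667) × (1 - 35.72745)) = 4.7016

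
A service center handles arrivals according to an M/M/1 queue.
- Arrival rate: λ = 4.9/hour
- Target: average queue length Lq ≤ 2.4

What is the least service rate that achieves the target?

For M/M/1: Lq = λ²/(μ(μ-λ))
Need Lq ≤ 2.4, i.e. μ(μ-λ) ≥ λ²/2.4
μ² - 4.9μ - 24.01/2.4 ≥ 0  →  μ² - 4.9μ - 10.00417 ≥ 0
Quadratic formula (positive root): μ = [λ + √(λ² + 4×10.00417)]/2
Discriminant: 24.01 + 4×10.00417 = 64.0267, √64.0267 = 8.0017
μ ≥ (4.9 + 8.0017)/2 = 6.4508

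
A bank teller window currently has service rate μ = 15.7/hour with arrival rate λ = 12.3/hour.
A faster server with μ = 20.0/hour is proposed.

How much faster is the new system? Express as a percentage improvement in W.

System 1: ρ₁ = 12.3/15.7 = 0.7834, W₁ = 1/(15.7-12.3) = 0.29412
System 2: ρ₂ = 12.3/20.0 = 0.6150, W₂ = 1/(20.0-12.3) = 0.12987
Improvement: (W₁-W₂)/W₁ = (0.29412-0.12987)/0.29412 = 55.84%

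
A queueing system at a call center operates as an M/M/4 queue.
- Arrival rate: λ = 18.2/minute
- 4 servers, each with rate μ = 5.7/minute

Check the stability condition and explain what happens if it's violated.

Stability requires ρ = λ/(cμ) < 1
ρ = 18.2/(4 × 5.7) = 18.2/22.80 = 0.7982
Since 0.7982 < 1, the system is STABLE.
The servers are busy 79.82% of the time.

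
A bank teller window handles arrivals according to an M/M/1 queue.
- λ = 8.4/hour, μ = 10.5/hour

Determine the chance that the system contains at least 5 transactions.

ρ = λ/μ = 8.4/10.5 = 0.8000
P(N ≥ n) = ρⁿ
P(N ≥ 5) = 0.8000^5
P(N ≥ 5) = 0.3277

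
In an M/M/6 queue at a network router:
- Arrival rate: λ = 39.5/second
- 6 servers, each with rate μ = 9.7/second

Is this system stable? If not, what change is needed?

Stability requires ρ = λ/(cμ) < 1
ρ = 39.5/(6 × 9.7) = 39.5/58.20 = 0.6787
Since 0.6787 < 1, the system is STABLE.
The servers are busy 67.87% of the time.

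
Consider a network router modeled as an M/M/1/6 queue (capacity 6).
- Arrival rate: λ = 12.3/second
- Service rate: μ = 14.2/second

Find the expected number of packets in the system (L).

ρ = λ/μ = 12.3/14.2 = 0.8662
P₀ = (1-ρ)/(1-ρ^(K+1)) = (1-0.8662)/(1-0.8662^7) = 0.1338/0.6341 = 0.2110
P_K = P₀×ρ^K = 0.21100 × 0.8662^6 = 0.21100 × 0.42239 = 0.08912
L = ρ[1 - (K+1)ρ^K + Kρ^(K+1)] / [(1-ρ)(1-ρ^(K+1))]
L = 0.8662 × (1 - 7×0.4223856 + 6×0.3658704) / ((1 - 0.8662) × (1 - 0.3658704)) = 2.4351 packets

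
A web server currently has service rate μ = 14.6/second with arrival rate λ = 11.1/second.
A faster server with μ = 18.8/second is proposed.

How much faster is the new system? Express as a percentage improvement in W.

System 1: ρ₁ = 11.1/14.6 = 0.7603, W₁ = 1/(14.6-11.1) = 0.285714
System 2: ρ₂ = 11.1/18.8 = 0.5904, W₂ = 1/(18.8-11.1) = 0.129870
Improvement: (W₁-W₂)/W₁ = (0.285714-0.129870)/0.285714 = 54.55%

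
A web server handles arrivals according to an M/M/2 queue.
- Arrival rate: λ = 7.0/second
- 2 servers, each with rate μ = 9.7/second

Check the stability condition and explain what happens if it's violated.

Stability requires ρ = λ/(cμ) < 1
ρ = 7.0/(2 × 9.7) = 7.0/19.40 = 0.3608
Since 0.3608 < 1, the system is STABLE.
The servers are busy 36.08% of the time.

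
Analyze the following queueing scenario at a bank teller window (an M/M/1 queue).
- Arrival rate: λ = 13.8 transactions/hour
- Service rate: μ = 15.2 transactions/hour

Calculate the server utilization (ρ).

Server utilization: ρ = λ/μ
ρ = 13.8/15.2 = 0.9079
The server is busy 90.79% of the time.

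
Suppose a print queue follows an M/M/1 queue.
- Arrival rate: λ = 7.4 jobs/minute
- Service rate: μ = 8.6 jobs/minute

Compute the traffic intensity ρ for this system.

Server utilization: ρ = λ/μ
ρ = 7.4/8.6 = 0.8605
The server is busy 86.05% of the time.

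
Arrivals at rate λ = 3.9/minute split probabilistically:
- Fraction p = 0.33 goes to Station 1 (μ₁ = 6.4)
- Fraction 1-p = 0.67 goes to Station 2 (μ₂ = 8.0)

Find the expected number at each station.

Effective rates: λ₁ = 3.9×0.33 = 1.287, λ₂ = 3.9×0.67 = 2.613
Station 1: ρ₁ = 1.287/6.4 = 0.2011, L₁ = ρ₁/(1-ρ₁) = 0.2011/(1-0.2011) = 0.2517
Station 2: ρ₂ = 2.613/8.0 = 0.326625, L₂ = ρ₂/(1-ρ₂) = 0.326625/(1-0.326625) = 0.4851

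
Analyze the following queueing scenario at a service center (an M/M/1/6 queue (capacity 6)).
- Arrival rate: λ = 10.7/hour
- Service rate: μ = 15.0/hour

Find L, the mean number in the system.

ρ = λ/μ = 10.7/15.0 = 0.7133333
P₀ = (1-ρ)/(1-ρ^(K+1)) = (1-0.7133333)/(1-0.7133333^7) = 0.2867/0.9060 = 0.3164
P_K = P₀×ρ^K = 0.31640 × 0.7133333^6 = 0.31640 × 0.13175 = 0.04169
L = ρ[1 - (K+1)ρ^K + Kρ^(K+1)] / [(1-ρ)(1-ρ^(K+1))]
L = 0.7133333 × (1 - 7×0.13175 + 6×0.093983) / ((1 - 0.7133333) × (1 - 0.093983)) = 1.7623 customers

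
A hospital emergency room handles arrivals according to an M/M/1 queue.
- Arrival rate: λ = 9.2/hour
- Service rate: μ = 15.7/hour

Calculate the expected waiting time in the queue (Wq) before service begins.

First, compute utilization: ρ = λ/μ = 9.2/15.7 = 0.5860
For M/M/1: Wq = λ/(μ(μ-λ))
Wq = 9.2/(15.7 × (15.7-9.2))
Wq = 9.2/(15.7 × 6.50)
Wq = 0.09015 hours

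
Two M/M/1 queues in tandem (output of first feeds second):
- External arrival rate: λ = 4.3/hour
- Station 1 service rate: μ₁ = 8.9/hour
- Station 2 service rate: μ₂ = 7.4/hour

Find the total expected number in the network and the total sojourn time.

By Jackson's theorem, each station behaves as independent M/M/1.
Station 1: ρ₁ = 4.3/8.9 = 0.4831, L₁ = ρ₁/(1-ρ₁) = λ/(μ₁-λ) = 4.3/4.60 = 0.9348
Station 2: ρ₂ = 4.3/7.4 = 0.5811, L₂ = ρ₂/(1-ρ₂) = λ/(μ₂-λ) = 4.3/3.10 = 1.3871
Total: L = L₁ + L₂ = 0.9348 + 1.3871 = 2.3219
W = L/λ = 2.3219/4.3 = 0.5400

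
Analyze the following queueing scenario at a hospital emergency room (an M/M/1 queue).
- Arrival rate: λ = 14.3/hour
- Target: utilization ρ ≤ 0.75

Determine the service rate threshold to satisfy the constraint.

ρ = λ/μ, so μ = λ/ρ
μ ≥ 14.3/0.75 = 19.0667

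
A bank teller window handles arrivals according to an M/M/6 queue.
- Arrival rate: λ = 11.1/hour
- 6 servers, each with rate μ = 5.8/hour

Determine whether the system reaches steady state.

Stability requires ρ = λ/(cμ) < 1
ρ = 11.1/(6 × 5.8) = 11.1/34.80 = 0.3190
Since 0.3190 < 1, the system is STABLE.
The servers are busy 31.90% of the time.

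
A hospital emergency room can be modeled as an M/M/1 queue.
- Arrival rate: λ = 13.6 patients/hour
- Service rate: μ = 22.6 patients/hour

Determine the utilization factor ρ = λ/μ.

Server utilization: ρ = λ/μ
ρ = 13.6/22.6 = 0.6018
The server is busy 60.18% of the time.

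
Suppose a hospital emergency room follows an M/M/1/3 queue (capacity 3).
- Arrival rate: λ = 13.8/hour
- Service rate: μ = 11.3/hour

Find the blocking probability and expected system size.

ρ = λ/μ = 13.8/11.3 = 1.2212
P₀ = (1-ρ)/(1-ρ^(K+1)) = (1-1.2212)/(1-1.2212^4) = -0.2212/-1.2241 = 0.1807
P_K = P₀×ρ^K = 0.1807 × 1.2212^3 = 0.1807 × 1.8212 = 0.3291
Blocking probability P_3 = 0.3291 (32.91%)
L = ρ[1 - (K+1)ρ^K + Kρ^(K+1)] / [(1-ρ)(1-ρ^(K+1))]
L = 1.2212 × (1 - 4×1.82121 + 3×2.22406) / ((1 - 1.2212) × (1 - 2.22406)) = 1.7470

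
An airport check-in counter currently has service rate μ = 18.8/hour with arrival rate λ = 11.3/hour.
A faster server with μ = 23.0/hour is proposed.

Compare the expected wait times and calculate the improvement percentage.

System 1: ρ₁ = 11.3/18.8 = 0.6011, W₁ = 1/(18.8-11.3) = 0.13333
System 2: ρ₂ = 11.3/23.0 = 0.4913, W₂ = 1/(23.0-11.3) = 0.085470
Improvement: (W₁-W₂)/W₁ = (0.13333-0.085470)/0.13333 = 35.90%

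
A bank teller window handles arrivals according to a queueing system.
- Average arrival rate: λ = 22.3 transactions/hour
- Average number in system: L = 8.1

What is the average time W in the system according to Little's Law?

Little's Law: L = λW, so W = L/λ
W = 8.1/22.3 = 0.3632 hours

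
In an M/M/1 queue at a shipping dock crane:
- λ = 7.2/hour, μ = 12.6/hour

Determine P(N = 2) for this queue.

ρ = λ/μ = 7.2/12.6 = 0.5714
P(n) = (1-ρ)ρⁿ
P(2) = (1-0.5714) × 0.5714^2
P(2) = 0.4286 × 0.3265
P(2) = 0.1399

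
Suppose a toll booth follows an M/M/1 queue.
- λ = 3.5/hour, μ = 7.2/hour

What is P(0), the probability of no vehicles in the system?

ρ = λ/μ = 3.5/7.2 = 0.4861
P(0) = 1 - ρ = 1 - 0.4861 = 0.5139
The server is idle 51.39% of the time.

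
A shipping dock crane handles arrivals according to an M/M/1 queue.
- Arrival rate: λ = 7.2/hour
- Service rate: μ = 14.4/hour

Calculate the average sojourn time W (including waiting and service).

First, compute utilization: ρ = λ/μ = 7.2/14.4 = 0.5000
For M/M/1: W = 1/(μ-λ)
W = 1/(14.4-7.2) = 1/7.20
W = 0.1389 hours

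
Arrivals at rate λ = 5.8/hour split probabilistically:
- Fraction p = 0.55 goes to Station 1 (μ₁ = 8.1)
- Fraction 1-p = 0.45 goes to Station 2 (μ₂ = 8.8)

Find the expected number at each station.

Effective rates: λ₁ = 5.8×0.55 = 3.19, λ₂ = 5.8×0.45 = 2.61
Station 1: ρ₁ = 3.19/8.1 = 0.39383, L₁ = ρ₁/(1-ρ₁) = 0.39383/(1-0.39383) = 0.6497
Station 2: ρ₂ = 2.61/8.8 = 0.29659, L₂ = ρ₂/(1-ρ₂) = 0.29659/(1-0.29659) = 0.4216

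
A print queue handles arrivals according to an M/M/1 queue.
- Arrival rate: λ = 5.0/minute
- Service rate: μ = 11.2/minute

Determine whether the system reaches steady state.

Stability requires ρ = λ/(cμ) < 1
ρ = 5.0/(1 × 11.2) = 5.0/11.20 = 0.4464
Since 0.4464 < 1, the system is STABLE.
The server is busy 44.64% of the time.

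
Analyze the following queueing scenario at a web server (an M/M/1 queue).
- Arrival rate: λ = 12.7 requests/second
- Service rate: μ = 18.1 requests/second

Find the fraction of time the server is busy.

Server utilization: ρ = λ/μ
ρ = 12.7/18.1 = 0.7017
The server is busy 70.17% of the time.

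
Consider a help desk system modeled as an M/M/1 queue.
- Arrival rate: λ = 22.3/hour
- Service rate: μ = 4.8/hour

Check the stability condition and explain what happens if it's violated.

Stability requires ρ = λ/(cμ) < 1
ρ = 22.3/(1 × 4.8) = 22.3/4.80 = 4.6458
Since 4.6458 ≥ 1, the system is UNSTABLE.
Queue grows without bound. Need μ > λ = 22.3.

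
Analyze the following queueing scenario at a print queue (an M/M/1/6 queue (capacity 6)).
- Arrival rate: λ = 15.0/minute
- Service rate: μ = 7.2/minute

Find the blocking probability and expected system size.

ρ = λ/μ = 15.0/7.2 = 2.083333
P₀ = (1-ρ)/(1-ρ^(K+1)) = (1-2.083333)/(1-2.083333^7) = -1.0833/-169.3377 = 0.006397
P_K = P₀×ρ^K = 0.0063975 × 2.083333^6 = 0.0063975 × 81.7621 = 0.5231
Blocking probability P_6 = 0.5231 (52.31%)
L = ρ[1 - (K+1)ρ^K + Kρ^(K+1)] / [(1-ρ)(1-ρ^(K+1))]
L = 2.083333 × (1 - 7×81.7621 + 6×170.3377) / ((1 - 2.083333) × (1 - 170.3377)) = 5.1183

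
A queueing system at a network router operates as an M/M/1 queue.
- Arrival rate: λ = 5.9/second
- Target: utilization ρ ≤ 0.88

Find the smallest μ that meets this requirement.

ρ = λ/μ, so μ = λ/ρ
μ ≥ 5.9/0.88 = 6.7045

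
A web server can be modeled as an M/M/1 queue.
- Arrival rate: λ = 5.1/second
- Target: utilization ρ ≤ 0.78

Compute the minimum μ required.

ρ = λ/μ, so μ = λ/ρ
μ ≥ 5.1/0.78 = 6.5385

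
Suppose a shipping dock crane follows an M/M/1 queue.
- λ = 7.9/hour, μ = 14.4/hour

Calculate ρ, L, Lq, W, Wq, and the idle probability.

Step 1: ρ = λ/μ = 7.9/14.4 = 0.5486
Step 2: L = λ/(μ-λ) = 7.9/6.50 = 1.2154
Step 3: Lq = λ²/(μ(μ-λ)) = 62.41/(14.4×6.50) = 0.6668
Step 4: W = 1/(μ-λ) = 1/6.50 = 0.15385
Step 5: Wq = λ/(μ(μ-λ)) = 7.9/(14.4×6.50) = 0.08440
Step 6: P(0) = 1-ρ = 0.4514
Verify: L = λW = 7.9×0.15385 = 1.2154 ✔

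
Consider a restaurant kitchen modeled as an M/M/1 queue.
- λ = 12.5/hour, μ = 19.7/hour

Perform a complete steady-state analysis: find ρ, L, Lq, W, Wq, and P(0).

Step 1: ρ = λ/μ = 12.5/19.7 = 0.6345
Step 2: L = λ/(μ-λ) = 12.5/7.20 = 1.7361
Step 3: Lq = λ²/(μ(μ-λ)) = 156.25/(19.7×7.20) = 1.1016
Step 4: W = 1/(μ-λ) = 1/7.20 = 0.13889
Step 5: Wq = λ/(μ(μ-λ)) = 12.5/(19.7×7.20) = 0.08813
Step 6: P(0) = 1-ρ = 0.3655
Verify: L = λW = 12.5×0.13889 = 1.7361 ✔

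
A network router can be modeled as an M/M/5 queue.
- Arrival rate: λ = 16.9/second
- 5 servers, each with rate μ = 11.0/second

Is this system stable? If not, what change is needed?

Stability requires ρ = λ/(cμ) < 1
ρ = 16.9/(5 × 11.0) = 16.9/55.00 = 0.3073
Since 0.3073 < 1, the system is STABLE.
The servers are busy 30.73% of the time.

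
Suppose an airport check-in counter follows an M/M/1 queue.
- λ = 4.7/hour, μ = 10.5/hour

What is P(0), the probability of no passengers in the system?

ρ = λ/μ = 4.7/10.5 = 0.4476
P(0) = 1 - ρ = 1 - 0.4476 = 0.5524
The server is idle 55.24% of the time.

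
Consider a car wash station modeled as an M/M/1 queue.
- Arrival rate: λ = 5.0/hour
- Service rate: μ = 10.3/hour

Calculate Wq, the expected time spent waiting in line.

First, compute utilization: ρ = λ/μ = 5.0/10.3 = 0.4854
For M/M/1: Wq = λ/(μ(μ-λ))
Wq = 5.0/(10.3 × (10.3-5.0))
Wq = 5.0/(10.3 × 5.30)
Wq = 0.09159 hours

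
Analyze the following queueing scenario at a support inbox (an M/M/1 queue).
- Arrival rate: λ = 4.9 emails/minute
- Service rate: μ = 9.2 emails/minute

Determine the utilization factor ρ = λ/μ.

Server utilization: ρ = λ/μ
ρ = 4.9/9.2 = 0.5326
The server is busy 53.26% of the time.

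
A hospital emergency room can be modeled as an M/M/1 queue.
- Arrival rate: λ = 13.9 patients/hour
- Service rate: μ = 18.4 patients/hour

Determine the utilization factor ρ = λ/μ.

Server utilization: ρ = λ/μ
ρ = 13.9/18.4 = 0.7554
The server is busy 75.54% of the time.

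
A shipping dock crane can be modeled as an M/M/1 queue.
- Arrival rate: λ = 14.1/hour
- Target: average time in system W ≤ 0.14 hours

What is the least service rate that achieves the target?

For M/M/1: W = 1/(μ-λ)
Need W ≤ 0.14, so 1/(μ-λ) ≤ 0.14
μ - λ ≥ 1/0.14 = 7.1429
μ ≥ 14.1 + 7.1429 = 21.2429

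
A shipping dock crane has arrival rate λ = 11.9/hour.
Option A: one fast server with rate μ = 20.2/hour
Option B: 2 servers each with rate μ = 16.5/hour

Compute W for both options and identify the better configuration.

Option A: single server μ = 20.2 (M/M/1)
  ρ_A = 11.9/20.2 = 0.5891
  W_A = 1/(μ-λ) = 1/(20.2-11.9) = 1/8.30 = 0.1205

Option B: 2 servers μ = 16.5 (M/M/2)
  ρ_B = λ/(cμ) = 11.9/(2×16.5) = 0.3606
  Offered load a = λ/μ = cρ = 11.9/16.5 = 0.7212
  P₀ = [ Σₙ₌₀^1 aⁿ/n! + a^2/(2!(1-ρ)) ]⁻¹
  Σ = a^0/0! + a^1/1! = 1.0000 + 0.7212 = 1.7212
  a^2/(2!(1-ρ)) = 0.5201/(2 × 0.6394) = 0.4067
  P₀ = 1/(1.7212 + 0.4067) = 0.4699
  Lq = P₀·a^2·ρ / (2!(1-ρ)²) = 0.4699 × 0.5201 × 0.3606 / (2 × 0.4088) = 0.1078
  Wq_B = Lq/λ = 0.1078/11.9 = 0.009059
  W_B = Wq_B + 1/μ = 0.009059 + 0.06061 = 0.06967

Since W_B = 0.06967 < W_A = 0.1205, Option B (multiple servers) has the shorter time in system.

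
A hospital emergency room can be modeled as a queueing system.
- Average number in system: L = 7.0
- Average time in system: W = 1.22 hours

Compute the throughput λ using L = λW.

Little's Law: L = λW, so λ = L/W
λ = 7.0/1.22 = 5.7377 patients/hour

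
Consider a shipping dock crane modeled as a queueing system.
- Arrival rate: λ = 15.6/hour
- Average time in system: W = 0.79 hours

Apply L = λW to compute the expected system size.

Little's Law: L = λW
L = 15.6 × 0.79 = 12.3240 containers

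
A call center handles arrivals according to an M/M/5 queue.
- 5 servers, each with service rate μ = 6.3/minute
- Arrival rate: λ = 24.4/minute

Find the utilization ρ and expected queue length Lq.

Traffic intensity: ρ = λ/(cμ) = 24.4/(5×6.3) = 0.7746
Since ρ = 0.7746 < 1, system is stable.
Offered load a = λ/μ = cρ = 24.4/6.3 = 3.8730
P₀ = [ Σₙ₌₀^4 aⁿ/n! + a^5/(5!(1-ρ)) ]⁻¹
Σ = a^0/0! + a^1/1! + a^2/2! + a^3/3! + a^4/4! = 1.00000 + 3.87302 + 7.50013 + 9.68270 + 9.37531 = 31.4312
a^5/(5!(1-ρ)) = 871.4578/(120 × 0.225397) = 32.2194
P₀ = 1/(31.4312 + 32.2194) = 0.01571
Lq = P₀·a^5·ρ / (5!(1-ρ)²) = 0.01571 × 871.4578 × 0.7746 / (120 × 0.05080) = 1.7396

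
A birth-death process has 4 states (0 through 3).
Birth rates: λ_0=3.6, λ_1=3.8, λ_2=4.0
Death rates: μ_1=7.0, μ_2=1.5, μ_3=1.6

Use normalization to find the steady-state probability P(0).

Ratios P(n)/P(0) = (λ₀···λₙ₋₁)/(μ₁···μₙ):
P(1)/P(0) = (3.6)/(7.0) = 0.5143
P(2)/P(0) = (3.6×3.8)/(7.0×1.5) = 1.3029
P(3)/P(0) = (3.6×3.8×4.0)/(7.0×1.5×1.6) = 3.2571

Normalization: ∑ P(n) = 1
P(0) × (1.0000 + 0.5143 + 1.3029 + 3.2571) = 1
P(0) × 6.0743 = 1
P(0) = 1/6.0743 = 0.1646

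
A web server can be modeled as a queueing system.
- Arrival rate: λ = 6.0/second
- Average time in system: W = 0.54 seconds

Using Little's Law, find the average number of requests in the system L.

Little's Law: L = λW
L = 6.0 × 0.54 = 3.2400 requests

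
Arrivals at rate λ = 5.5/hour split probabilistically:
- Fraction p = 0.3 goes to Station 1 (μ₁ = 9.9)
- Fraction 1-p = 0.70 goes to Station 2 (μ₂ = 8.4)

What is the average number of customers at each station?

Effective rates: λ₁ = 5.5×0.3 = 1.65, λ₂ = 5.5×0.70 = 3.85
Station 1: ρ₁ = 1.65/9.9 = 0.1667, L₁ = ρ₁/(1-ρ₁) = 0.1667/(1-0.1667) = 0.2000
Station 2: ρ₂ = 3.85/8.4 = 0.458333, L₂ = ρ₂/(1-ρ₂) = 0.458333/(1-0.458333) = 0.8462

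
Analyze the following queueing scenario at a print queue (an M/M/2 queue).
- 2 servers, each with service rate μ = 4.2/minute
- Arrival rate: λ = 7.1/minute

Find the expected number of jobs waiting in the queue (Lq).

Traffic intensity: ρ = λ/(cμ) = 7.1/(2×4.2) = 0.8452
Since ρ = 0.8452 < 1, system is stable.
Offered load a = λ/μ = cρ = 7.1/4.2 = 1.6905
P₀ = [ Σₙ₌₀^1 aⁿ/n! + a^2/(2!(1-ρ)) ]⁻¹
Σ = a^0/0! + a^1/1! = 1.0000 + 1.6905 = 2.6905
a^2/(2!(1-ρ)) = 2.85771/(2 × 0.154762) = 9.2326
P₀ = 1/(2.6905 + 9.2326) = 0.08387
Lq = P₀·a^2·ρ / (2!(1-ρ)²) = 0.08387 × 2.8577 × 0.8452 / (2 × 0.02395) = 4.2291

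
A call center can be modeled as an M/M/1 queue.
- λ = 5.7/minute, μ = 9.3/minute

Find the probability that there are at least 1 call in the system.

ρ = λ/μ = 5.7/9.3 = 0.6129
P(N ≥ n) = ρⁿ
P(N ≥ 1) = 0.6129^1
P(N ≥ 1) = 0.6129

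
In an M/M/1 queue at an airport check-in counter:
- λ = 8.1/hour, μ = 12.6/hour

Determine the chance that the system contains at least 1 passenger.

ρ = λ/μ = 8.1/12.6 = 0.6429
P(N ≥ n) = ρⁿ
P(N ≥ 1) = 0.6429^1
P(N ≥ 1) = 0.6429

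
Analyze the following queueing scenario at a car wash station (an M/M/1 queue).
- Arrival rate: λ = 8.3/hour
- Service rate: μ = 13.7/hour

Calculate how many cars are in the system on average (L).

ρ = λ/μ = 8.3/13.7 = 0.6058
For M/M/1: L = λ/(μ-λ)
L = 8.3/(13.7-8.3) = 8.3/5.40
L = 1.5370 cars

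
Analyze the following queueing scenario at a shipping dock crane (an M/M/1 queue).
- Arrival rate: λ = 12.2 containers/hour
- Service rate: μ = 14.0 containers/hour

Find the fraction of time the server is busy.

Server utilization: ρ = λ/μ
ρ = 12.2/14.0 = 0.8714
The server is busy 87.14% of the time.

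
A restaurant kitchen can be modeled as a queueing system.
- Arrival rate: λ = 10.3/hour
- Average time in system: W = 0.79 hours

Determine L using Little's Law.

Little's Law: L = λW
L = 10.3 × 0.79 = 8.1370 orders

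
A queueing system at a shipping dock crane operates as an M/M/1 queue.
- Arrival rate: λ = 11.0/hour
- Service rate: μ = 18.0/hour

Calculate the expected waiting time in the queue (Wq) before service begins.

First, compute utilization: ρ = λ/μ = 11.0/18.0 = 0.6111
For M/M/1: Wq = λ/(μ(μ-λ))
Wq = 11.0/(18.0 × (18.0-11.0))
Wq = 11.0/(18.0 × 7.00)
Wq = 0.08730 hours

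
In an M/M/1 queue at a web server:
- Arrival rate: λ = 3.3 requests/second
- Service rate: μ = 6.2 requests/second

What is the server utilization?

Server utilization: ρ = λ/μ
ρ = 3.3/6.2 = 0.5323
The server is busy 53.23% of the time.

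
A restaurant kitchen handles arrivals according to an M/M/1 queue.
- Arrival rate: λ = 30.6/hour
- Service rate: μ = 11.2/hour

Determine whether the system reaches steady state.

Stability requires ρ = λ/(cμ) < 1
ρ = 30.6/(1 × 11.2) = 30.6/11.20 = 2.7321
Since 2.7321 ≥ 1, the system is UNSTABLE.
Queue grows without bound. Need μ > λ = 30.6.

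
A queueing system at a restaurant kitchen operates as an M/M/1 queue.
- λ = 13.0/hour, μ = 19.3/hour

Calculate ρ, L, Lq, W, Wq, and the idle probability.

Step 1: ρ = λ/μ = 13.0/19.3 = 0.6736
Step 2: L = λ/(μ-λ) = 13.0/6.30 = 2.0635
Step 3: Lq = λ²/(μ(μ-λ)) = 169.00/(19.3×6.30) = 1.3899
Step 4: W = 1/(μ-λ) = 1/6.30 = 0.15873
Step 5: Wq = λ/(μ(μ-λ)) = 13.0/(19.3×6.30) = 0.1069
Step 6: P(0) = 1-ρ = 0.3264
Verify: L = λW = 13.0×0.15873 = 2.0635 ✔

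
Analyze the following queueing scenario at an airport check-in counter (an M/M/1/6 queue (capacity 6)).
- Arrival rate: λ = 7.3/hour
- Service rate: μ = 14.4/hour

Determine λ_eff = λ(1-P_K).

ρ = λ/μ = 7.3/14.4 = 0.50694
P₀ = (1-ρ)/(1-ρ^(K+1)) = (1-0.50694)/(1-0.50694^7) = 0.49306/0.99140 = 0.4973
P_K = P₀×ρ^K = 0.49734 × 0.50694^6 = 0.49734 × 0.016972 = 0.008441
λ_eff = λ(1-P_K) = 7.3 × (1 - 0.008441) = 7.3 × 0.99156 = 7.2384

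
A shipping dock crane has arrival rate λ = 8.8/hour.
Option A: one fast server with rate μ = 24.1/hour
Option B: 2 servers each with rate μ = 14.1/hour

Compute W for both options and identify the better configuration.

Option A: single server μ = 24.1 (M/M/1)
  ρ_A = 8.8/24.1 = 0.3651
  W_A = 1/(μ-λ) = 1/(24.1-8.8) = 1/15.30 = 0.06536

Option B: 2 servers μ = 14.1 (M/M/2)
  ρ_B = λ/(cμ) = 8.8/(2×14.1) = 0.3121
  Offered load a = λ/μ = cρ = 8.8/14.1 = 0.6241
  P₀ = [ Σₙ₌₀^1 aⁿ/n! + a^2/(2!(1-ρ)) ]⁻¹
  Σ = a^0/0! + a^1/1! = 1.0000 + 0.6241 = 1.6241
  a^2/(2!(1-ρ)) = 0.3895/(2 × 0.6879) = 0.2831
  P₀ = 1/(1.6241 + 0.2831) = 0.5243
  Lq = P₀·a^2·ρ / (2!(1-ρ)²) = 0.5243 × 0.3895 × 0.3121 / (2 × 0.4733) = 0.06733
  Wq_B = Lq/λ = 0.06733/8.8 = 0.007651
  W_B = Wq_B + 1/μ = 0.007651 + 0.07092 = 0.07857

Since W_A = 0.06536 < W_B = 0.07857, Option A (single fast server) has the shorter time in system.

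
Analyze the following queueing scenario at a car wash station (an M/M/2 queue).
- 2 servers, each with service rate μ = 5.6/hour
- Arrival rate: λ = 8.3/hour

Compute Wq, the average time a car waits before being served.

Traffic intensity: ρ = λ/(cμ) = 8.3/(2×5.6) = 0.7411
Since ρ = 0.7411 < 1, system is stable.
Offered load a = λ/μ = cρ = 8.3/5.6 = 1.4821
P₀ = [ Σₙ₌₀^1 aⁿ/n! + a^2/(2!(1-ρ)) ]⁻¹
Σ = a^0/0! + a^1/1! = 1.0000 + 1.4821 = 2.4821
a^2/(2!(1-ρ)) = 2.19675/(2 × 0.258929) = 4.2420
P₀ = 1/(2.4821 + 4.2420) = 0.1487
Lq = P₀·a^2·ρ / (2!(1-ρ)²) = 0.148718 × 2.19675 × 0.741071 / (2 × 0.0670440) = 1.8056
Wq = Lq/λ = 1.8056/8.3 = 0.2175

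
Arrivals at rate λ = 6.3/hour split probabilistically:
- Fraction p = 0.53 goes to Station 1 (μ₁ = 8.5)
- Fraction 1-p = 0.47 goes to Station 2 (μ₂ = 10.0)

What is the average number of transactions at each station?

Effective rates: λ₁ = 6.3×0.53 = 3.339, λ₂ = 6.3×0.47 = 2.961
Station 1: ρ₁ = 3.339/8.5 = 0.39282, L₁ = ρ₁/(1-ρ₁) = 0.39282/(1-0.39282) = 0.6470
Station 2: ρ₂ = 2.961/10.0 = 0.2961, L₂ = ρ₂/(1-ρ₂) = 0.2961/(1-0.2961) = 0.4207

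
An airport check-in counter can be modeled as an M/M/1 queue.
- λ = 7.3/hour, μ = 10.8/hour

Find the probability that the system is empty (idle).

ρ = λ/μ = 7.3/10.8 = 0.6759
P(0) = 1 - ρ = 1 - 0.6759 = 0.3241
The server is idle 32.41% of the time.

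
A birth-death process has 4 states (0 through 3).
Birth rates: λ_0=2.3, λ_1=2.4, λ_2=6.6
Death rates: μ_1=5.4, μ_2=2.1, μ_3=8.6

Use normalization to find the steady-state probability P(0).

Ratios P(n)/P(0) = (λ₀···λₙ₋₁)/(μ₁···μₙ):
P(1)/P(0) = (2.3)/(5.4) = 0.4259
P(2)/P(0) = (2.3×2.4)/(5.4×2.1) = 0.4868
P(3)/P(0) = (2.3×2.4×6.6)/(5.4×2.1×8.6) = 0.3736

Normalization: ∑ P(n) = 1
P(0) × (1.0000 + 0.4259 + 0.4868 + 0.3736) = 1
P(0) × 2.2863 = 1
P(0) = 1/2.2863 = 0.4374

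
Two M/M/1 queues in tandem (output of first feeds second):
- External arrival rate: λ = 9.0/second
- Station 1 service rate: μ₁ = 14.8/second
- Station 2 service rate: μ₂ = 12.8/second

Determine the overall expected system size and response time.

By Jackson's theorem, each station behaves as independent M/M/1.
Station 1: ρ₁ = 9.0/14.8 = 0.6081, L₁ = ρ₁/(1-ρ₁) = λ/(μ₁-λ) = 9.0/5.80 = 1.5517
Station 2: ρ₂ = 9.0/12.8 = 0.7031, L₂ = ρ₂/(1-ρ₂) = λ/(μ₂-λ) = 9.0/3.80 = 2.3684
Total: L = L₁ + L₂ = 1.5517 + 2.3684 = 3.9201
W = L/λ = 3.9201/9.0 = 0.4356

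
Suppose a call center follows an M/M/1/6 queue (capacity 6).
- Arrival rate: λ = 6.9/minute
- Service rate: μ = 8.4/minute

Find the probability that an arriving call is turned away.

ρ = λ/μ = 6.9/8.4 = 0.82143
P₀ = (1-ρ)/(1-ρ^(K+1)) = (1-0.82143)/(1-0.82143^7) = 0.17857/0.74766 = 0.2388
P_K = P₀×ρ^K = 0.23884 × 0.82143^6 = 0.23884 × 0.30720 = 0.07337
Blocking probability = 7.34%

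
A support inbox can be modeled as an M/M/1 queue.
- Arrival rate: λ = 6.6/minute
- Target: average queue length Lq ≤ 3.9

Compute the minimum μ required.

For M/M/1: Lq = λ²/(μ(μ-λ))
Need Lq ≤ 3.9, i.e. μ(μ-λ) ≥ λ²/3.9
μ² - 6.6μ - 43.56/3.9 ≥ 0  →  μ² - 6.6μ - 11.16923 ≥ 0
Quadratic formula (positive root): μ = [λ + √(λ² + 4×11.16923)]/2
Discriminant: 43.56 + 4×11.16923 = 88.23692, √88.23692 = 9.3935
μ ≥ (6.6 + 9.3935)/2 = 7.9967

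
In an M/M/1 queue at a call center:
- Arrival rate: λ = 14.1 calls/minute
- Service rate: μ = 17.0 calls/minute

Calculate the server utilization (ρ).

Server utilization: ρ = λ/μ
ρ = 14.1/17.0 = 0.8294
The server is busy 82.94% of the time.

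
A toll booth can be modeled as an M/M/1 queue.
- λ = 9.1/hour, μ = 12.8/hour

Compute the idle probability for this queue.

ρ = λ/μ = 9.1/12.8 = 0.7109
P(0) = 1 - ρ = 1 - 0.7109 = 0.2891
The server is idle 28.91% of the time.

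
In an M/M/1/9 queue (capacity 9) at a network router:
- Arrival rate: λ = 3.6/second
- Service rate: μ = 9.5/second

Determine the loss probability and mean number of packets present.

ρ = λ/μ = 3.6/9.5 = 0.37895
P₀ = (1-ρ)/(1-ρ^(K+1)) = (1-0.37895)/(1-0.37895^10) = 0.6210/0.9999 = 0.6211
P_K = P₀×ρ^K = 0.6211 × 0.37895^9 = 0.6211 × 0.0001612 = 0.0001001
Blocking probability P_9 = 0.0001001 (0.01001%)
L = ρ[1 - (K+1)ρ^K + Kρ^(K+1)] / [(1-ρ)(1-ρ^(K+1))]
L = 0.37895 × (1 - 10×0.0001612 + 9×0.00006107) / ((1 - 0.37895) × (1 - 0.00006107)) = 0.6096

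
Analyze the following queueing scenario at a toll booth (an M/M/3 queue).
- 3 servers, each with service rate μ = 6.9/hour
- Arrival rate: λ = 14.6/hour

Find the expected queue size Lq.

Traffic intensity: ρ = λ/(cμ) = 14.6/(3×6.9) = 0.7053
Since ρ = 0.7053 < 1, system is stable.
Offered load a = λ/μ = cρ = 14.6/6.9 = 2.1159
P₀ = [ Σₙ₌₀^2 aⁿ/n! + a^3/(3!(1-ρ)) ]⁻¹
Σ = a^0/0! + a^1/1! + a^2/2! = 1.0000 + 2.1159 + 2.2386 = 5.3545
a^3/(3!(1-ρ)) = 9.47352/(6 × 0.294686) = 5.3580
P₀ = 1/(5.3545 + 5.3580) = 0.09335
Lq = P₀·a^3·ρ / (3!(1-ρ)²) = 0.09335 × 9.4735 × 0.7053 / (6 × 0.08684) = 1.1971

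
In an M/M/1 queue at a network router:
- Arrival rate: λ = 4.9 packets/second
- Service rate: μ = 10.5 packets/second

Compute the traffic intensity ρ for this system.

Server utilization: ρ = λ/μ
ρ = 4.9/10.5 = 0.4667
The server is busy 46.67% of the time.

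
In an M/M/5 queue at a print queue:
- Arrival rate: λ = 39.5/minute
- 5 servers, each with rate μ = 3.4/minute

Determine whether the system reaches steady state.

Stability requires ρ = λ/(cμ) < 1
ρ = 39.5/(5 × 3.4) = 39.5/17.00 = 2.3235
Since 2.3235 ≥ 1, the system is UNSTABLE.
Need c > λ/μ = 39.5/3.4 = 11.62.
Minimum servers needed: c = 12.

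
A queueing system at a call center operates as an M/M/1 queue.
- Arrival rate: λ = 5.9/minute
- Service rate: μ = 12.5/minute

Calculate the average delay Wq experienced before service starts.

First, compute utilization: ρ = λ/μ = 5.9/12.5 = 0.4720
For M/M/1: Wq = λ/(μ(μ-λ))
Wq = 5.9/(12.5 × (12.5-5.9))
Wq = 5.9/(12.5 × 6.60)
Wq = 0.07152 minutes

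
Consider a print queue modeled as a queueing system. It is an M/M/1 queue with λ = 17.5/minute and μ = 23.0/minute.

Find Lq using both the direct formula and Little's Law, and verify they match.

Method 1 (direct): Lq = λ²/(μ(μ-λ)) = 306.25/(23.0 × 5.50) = 2.4209

Method 2 (Little's Law):
W = 1/(μ-λ) = 1/5.50 = 0.18182
Wq = W - 1/μ = 0.18182 - 0.043478 = 0.13834
Lq = λWq = 17.5 × 0.13834 = 2.4209 ✔ (matches Method 1)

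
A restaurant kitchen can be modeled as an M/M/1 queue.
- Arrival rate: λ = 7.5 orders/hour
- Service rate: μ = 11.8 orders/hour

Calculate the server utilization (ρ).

Server utilization: ρ = λ/μ
ρ = 7.5/11.8 = 0.6356
The server is busy 63.56% of the time.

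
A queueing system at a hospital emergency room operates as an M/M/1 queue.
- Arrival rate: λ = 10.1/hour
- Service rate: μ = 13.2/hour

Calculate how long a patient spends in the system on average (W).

First, compute utilization: ρ = λ/μ = 10.1/13.2 = 0.7652
For M/M/1: W = 1/(μ-λ)
W = 1/(13.2-10.1) = 1/3.10
W = 0.3226 hours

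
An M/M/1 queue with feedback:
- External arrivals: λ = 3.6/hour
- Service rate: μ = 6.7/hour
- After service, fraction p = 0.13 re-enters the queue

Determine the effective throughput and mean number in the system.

Effective arrival rate: λ_eff = λ/(1-p) = 3.6/(1-0.13) = 3.6/0.87 = 4.1379
ρ = λ_eff/μ = 4.1379/6.7 = 0.6176
L = ρ/(1-ρ) = 0.6176/(1-0.6176) = 1.6151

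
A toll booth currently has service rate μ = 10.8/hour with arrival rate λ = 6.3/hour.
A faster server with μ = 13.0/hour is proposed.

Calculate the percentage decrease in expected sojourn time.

System 1: ρ₁ = 6.3/10.8 = 0.5833, W₁ = 1/(10.8-6.3) = 0.22222
System 2: ρ₂ = 6.3/13.0 = 0.4846, W₂ = 1/(13.0-6.3) = 0.14925
Improvement: (W₁-W₂)/W₁ = (0.22222-0.14925)/0.22222 = 32.84%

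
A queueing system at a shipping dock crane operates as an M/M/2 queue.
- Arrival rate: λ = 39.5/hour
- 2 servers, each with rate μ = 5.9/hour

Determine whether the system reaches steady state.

Stability requires ρ = λ/(cμ) < 1
ρ = 39.5/(2 × 5.9) = 39.5/11.80 = 3.3475
Since 3.3475 ≥ 1, the system is UNSTABLE.
Need c > λ/μ = 39.5/5.9 = 6.69.
Minimum servers needed: c = 7.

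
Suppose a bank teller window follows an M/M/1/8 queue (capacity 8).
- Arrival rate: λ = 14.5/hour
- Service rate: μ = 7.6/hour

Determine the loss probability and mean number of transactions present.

ρ = λ/μ = 14.5/7.6 = 1.9079
P₀ = (1-ρ)/(1-ρ^(K+1)) = (1-1.9079)/(1-1.9079^9) = -0.9079/-333.9658 = 0.002719
P_K = P₀×ρ^K = 0.0027185 × 1.9079^8 = 0.0027185 × 175.5678 = 0.4773
Blocking probability P_8 = 0.4773 (47.73%)
L = ρ[1 - (K+1)ρ^K + Kρ^(K+1)] / [(1-ρ)(1-ρ^(K+1))]
L = 1.9079 × (1 - 9×175.5678 + 8×334.9658) / ((1 - 1.9079) × (1 - 334.9658)) = 6.9255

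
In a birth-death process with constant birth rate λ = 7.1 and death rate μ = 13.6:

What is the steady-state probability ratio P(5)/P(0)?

For constant rates: P(n)/P(0) = (λ/μ)^n
P(5)/P(0) = (7.1/13.6)^5 = 0.52206^5 = 0.03878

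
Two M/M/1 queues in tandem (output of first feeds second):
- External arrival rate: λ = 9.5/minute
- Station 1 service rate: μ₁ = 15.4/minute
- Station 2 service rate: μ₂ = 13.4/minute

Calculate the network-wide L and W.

By Jackson's theorem, each station behaves as independent M/M/1.
Station 1: ρ₁ = 9.5/15.4 = 0.6169, L₁ = ρ₁/(1-ρ₁) = λ/(μ₁-λ) = 9.5/5.90 = 1.6102
Station 2: ρ₂ = 9.5/13.4 = 0.7090, L₂ = ρ₂/(1-ρ₂) = λ/(μ₂-λ) = 9.5/3.90 = 2.4359
Total: L = L₁ + L₂ = 1.6102 + 2.4359 = 4.0461
W = L/λ = 4.0461/9.5 = 0.4259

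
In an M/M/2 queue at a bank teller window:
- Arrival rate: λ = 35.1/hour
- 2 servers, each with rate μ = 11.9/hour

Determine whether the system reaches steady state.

Stability requires ρ = λ/(cμ) < 1
ρ = 35.1/(2 × 11.9) = 35.1/23.80 = 1.4748
Since 1.4748 ≥ 1, the system is UNSTABLE.
Need c > λ/μ = 35.1/11.9 = 2.95.
Minimum servers needed: c = 3.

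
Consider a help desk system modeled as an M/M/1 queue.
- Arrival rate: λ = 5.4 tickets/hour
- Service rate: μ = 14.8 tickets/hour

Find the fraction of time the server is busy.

Server utilization: ρ = λ/μ
ρ = 5.4/14.8 = 0.3649
The server is busy 36.49% of the time.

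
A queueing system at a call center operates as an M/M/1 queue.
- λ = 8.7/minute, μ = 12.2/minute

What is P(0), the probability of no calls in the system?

ρ = λ/μ = 8.7/12.2 = 0.7131
P(0) = 1 - ρ = 1 - 0.7131 = 0.2869
The server is idle 28.69% of the time.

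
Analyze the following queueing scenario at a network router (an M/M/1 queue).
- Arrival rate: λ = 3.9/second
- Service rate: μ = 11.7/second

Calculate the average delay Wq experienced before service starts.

First, compute utilization: ρ = λ/μ = 3.9/11.7 = 0.3333
For M/M/1: Wq = λ/(μ(μ-λ))
Wq = 3.9/(11.7 × (11.7-3.9))
Wq = 3.9/(11.7 × 7.80)
Wq = 0.04274 seconds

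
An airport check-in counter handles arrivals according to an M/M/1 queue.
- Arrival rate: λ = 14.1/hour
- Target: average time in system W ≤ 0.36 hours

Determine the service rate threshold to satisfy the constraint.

For M/M/1: W = 1/(μ-λ)
Need W ≤ 0.36, so 1/(μ-λ) ≤ 0.36
μ - λ ≥ 1/0.36 = 2.7778
μ ≥ 14.1 + 2.7778 = 16.8778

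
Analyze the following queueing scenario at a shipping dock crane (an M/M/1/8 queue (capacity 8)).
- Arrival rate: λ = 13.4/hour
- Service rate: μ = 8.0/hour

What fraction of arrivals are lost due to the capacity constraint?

ρ = λ/μ = 13.4/8.0 = 1.6750
P₀ = (1-ρ)/(1-ρ^(K+1)) = (1-1.6750)/(1-1.6750^9) = -0.6750/-102.7847 = 0.006567
P_K = P₀×ρ^K = 0.006567 × 1.6750^8 = 0.006567 × 61.9610 = 0.4069
Blocking probability = 40.69%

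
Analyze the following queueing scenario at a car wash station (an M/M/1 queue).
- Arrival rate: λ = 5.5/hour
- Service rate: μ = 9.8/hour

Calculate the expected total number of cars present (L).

ρ = λ/μ = 5.5/9.8 = 0.5612
For M/M/1: L = λ/(μ-λ)
L = 5.5/(9.8-5.5) = 5.5/4.30
L = 1.2791 cars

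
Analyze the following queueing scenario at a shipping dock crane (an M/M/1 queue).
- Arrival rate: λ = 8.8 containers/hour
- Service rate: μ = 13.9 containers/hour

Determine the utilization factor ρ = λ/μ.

Server utilization: ρ = λ/μ
ρ = 8.8/13.9 = 0.6331
The server is busy 63.31% of the time.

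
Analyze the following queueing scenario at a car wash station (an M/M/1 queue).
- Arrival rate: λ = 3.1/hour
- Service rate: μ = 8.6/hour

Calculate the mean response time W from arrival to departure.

First, compute utilization: ρ = λ/μ = 3.1/8.6 = 0.3605
For M/M/1: W = 1/(μ-λ)
W = 1/(8.6-3.1) = 1/5.50
W = 0.1818 hours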